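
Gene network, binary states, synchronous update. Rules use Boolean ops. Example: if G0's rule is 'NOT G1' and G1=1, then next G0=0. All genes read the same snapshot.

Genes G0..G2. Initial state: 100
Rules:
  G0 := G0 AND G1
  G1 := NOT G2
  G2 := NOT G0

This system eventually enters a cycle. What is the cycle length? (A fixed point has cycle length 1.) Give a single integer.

Answer: 1

Derivation:
Step 0: 100
Step 1: G0=G0&G1=1&0=0 G1=NOT G2=NOT 0=1 G2=NOT G0=NOT 1=0 -> 010
Step 2: G0=G0&G1=0&1=0 G1=NOT G2=NOT 0=1 G2=NOT G0=NOT 0=1 -> 011
Step 3: G0=G0&G1=0&1=0 G1=NOT G2=NOT 1=0 G2=NOT G0=NOT 0=1 -> 001
Step 4: G0=G0&G1=0&0=0 G1=NOT G2=NOT 1=0 G2=NOT G0=NOT 0=1 -> 001
State from step 4 equals state from step 3 -> cycle length 1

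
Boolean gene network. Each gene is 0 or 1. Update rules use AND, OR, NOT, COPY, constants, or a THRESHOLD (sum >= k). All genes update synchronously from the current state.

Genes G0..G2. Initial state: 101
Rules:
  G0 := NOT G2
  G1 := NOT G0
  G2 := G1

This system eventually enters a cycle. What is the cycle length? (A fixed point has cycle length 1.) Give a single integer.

Step 0: 101
Step 1: G0=NOT G2=NOT 1=0 G1=NOT G0=NOT 1=0 G2=G1=0 -> 000
Step 2: G0=NOT G2=NOT 0=1 G1=NOT G0=NOT 0=1 G2=G1=0 -> 110
Step 3: G0=NOT G2=NOT 0=1 G1=NOT G0=NOT 1=0 G2=G1=1 -> 101
State from step 3 equals state from step 0 -> cycle length 3

Answer: 3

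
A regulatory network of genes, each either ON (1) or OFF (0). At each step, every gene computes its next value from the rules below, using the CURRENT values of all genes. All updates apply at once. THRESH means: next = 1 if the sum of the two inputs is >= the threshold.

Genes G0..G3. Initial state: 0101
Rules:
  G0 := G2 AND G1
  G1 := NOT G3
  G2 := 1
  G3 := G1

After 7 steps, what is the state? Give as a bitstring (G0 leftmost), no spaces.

Step 1: G0=G2&G1=0&1=0 G1=NOT G3=NOT 1=0 G2=1(const) G3=G1=1 -> 0011
Step 2: G0=G2&G1=1&0=0 G1=NOT G3=NOT 1=0 G2=1(const) G3=G1=0 -> 0010
Step 3: G0=G2&G1=1&0=0 G1=NOT G3=NOT 0=1 G2=1(const) G3=G1=0 -> 0110
Step 4: G0=G2&G1=1&1=1 G1=NOT G3=NOT 0=1 G2=1(const) G3=G1=1 -> 1111
Step 5: G0=G2&G1=1&1=1 G1=NOT G3=NOT 1=0 G2=1(const) G3=G1=1 -> 1011
Step 6: G0=G2&G1=1&0=0 G1=NOT G3=NOT 1=0 G2=1(const) G3=G1=0 -> 0010
Step 7: G0=G2&G1=1&0=0 G1=NOT G3=NOT 0=1 G2=1(const) G3=G1=0 -> 0110

0110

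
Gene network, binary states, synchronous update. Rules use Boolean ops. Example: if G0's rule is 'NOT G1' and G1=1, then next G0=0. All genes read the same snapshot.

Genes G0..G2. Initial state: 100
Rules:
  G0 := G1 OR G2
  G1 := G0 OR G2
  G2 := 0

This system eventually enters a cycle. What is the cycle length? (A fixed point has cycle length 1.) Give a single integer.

Answer: 2

Derivation:
Step 0: 100
Step 1: G0=G1|G2=0|0=0 G1=G0|G2=1|0=1 G2=0(const) -> 010
Step 2: G0=G1|G2=1|0=1 G1=G0|G2=0|0=0 G2=0(const) -> 100
State from step 2 equals state from step 0 -> cycle length 2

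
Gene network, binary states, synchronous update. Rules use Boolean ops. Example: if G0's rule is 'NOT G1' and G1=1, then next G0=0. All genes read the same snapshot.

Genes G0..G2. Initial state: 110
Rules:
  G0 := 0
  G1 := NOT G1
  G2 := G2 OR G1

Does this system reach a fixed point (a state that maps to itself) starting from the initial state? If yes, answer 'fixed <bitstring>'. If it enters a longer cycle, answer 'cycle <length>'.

Answer: cycle 2

Derivation:
Step 0: 110
Step 1: G0=0(const) G1=NOT G1=NOT 1=0 G2=G2|G1=0|1=1 -> 001
Step 2: G0=0(const) G1=NOT G1=NOT 0=1 G2=G2|G1=1|0=1 -> 011
Step 3: G0=0(const) G1=NOT G1=NOT 1=0 G2=G2|G1=1|1=1 -> 001
Cycle of length 2 starting at step 1 -> no fixed point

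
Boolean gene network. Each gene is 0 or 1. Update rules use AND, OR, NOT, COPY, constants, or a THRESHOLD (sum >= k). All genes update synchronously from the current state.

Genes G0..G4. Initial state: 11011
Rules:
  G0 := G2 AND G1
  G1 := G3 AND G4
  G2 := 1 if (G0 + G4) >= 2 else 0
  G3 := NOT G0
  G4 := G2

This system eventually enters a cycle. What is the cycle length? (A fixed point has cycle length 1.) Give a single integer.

Step 0: 11011
Step 1: G0=G2&G1=0&1=0 G1=G3&G4=1&1=1 G2=(1+1>=2)=1 G3=NOT G0=NOT 1=0 G4=G2=0 -> 01100
Step 2: G0=G2&G1=1&1=1 G1=G3&G4=0&0=0 G2=(0+0>=2)=0 G3=NOT G0=NOT 0=1 G4=G2=1 -> 10011
Step 3: G0=G2&G1=0&0=0 G1=G3&G4=1&1=1 G2=(1+1>=2)=1 G3=NOT G0=NOT 1=0 G4=G2=0 -> 01100
State from step 3 equals state from step 1 -> cycle length 2

Answer: 2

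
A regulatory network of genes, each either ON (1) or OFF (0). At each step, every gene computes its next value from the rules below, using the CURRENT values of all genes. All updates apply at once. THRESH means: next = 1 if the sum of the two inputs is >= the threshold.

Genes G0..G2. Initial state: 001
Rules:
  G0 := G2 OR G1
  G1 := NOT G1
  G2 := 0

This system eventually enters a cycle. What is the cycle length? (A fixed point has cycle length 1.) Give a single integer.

Answer: 2

Derivation:
Step 0: 001
Step 1: G0=G2|G1=1|0=1 G1=NOT G1=NOT 0=1 G2=0(const) -> 110
Step 2: G0=G2|G1=0|1=1 G1=NOT G1=NOT 1=0 G2=0(const) -> 100
Step 3: G0=G2|G1=0|0=0 G1=NOT G1=NOT 0=1 G2=0(const) -> 010
Step 4: G0=G2|G1=0|1=1 G1=NOT G1=NOT 1=0 G2=0(const) -> 100
State from step 4 equals state from step 2 -> cycle length 2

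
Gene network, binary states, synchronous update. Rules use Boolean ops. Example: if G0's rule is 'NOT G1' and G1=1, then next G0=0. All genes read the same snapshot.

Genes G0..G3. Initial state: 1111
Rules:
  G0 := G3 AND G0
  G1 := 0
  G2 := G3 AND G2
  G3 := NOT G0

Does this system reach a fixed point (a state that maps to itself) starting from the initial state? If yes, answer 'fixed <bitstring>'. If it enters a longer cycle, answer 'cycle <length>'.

Step 0: 1111
Step 1: G0=G3&G0=1&1=1 G1=0(const) G2=G3&G2=1&1=1 G3=NOT G0=NOT 1=0 -> 1010
Step 2: G0=G3&G0=0&1=0 G1=0(const) G2=G3&G2=0&1=0 G3=NOT G0=NOT 1=0 -> 0000
Step 3: G0=G3&G0=0&0=0 G1=0(const) G2=G3&G2=0&0=0 G3=NOT G0=NOT 0=1 -> 0001
Step 4: G0=G3&G0=1&0=0 G1=0(const) G2=G3&G2=1&0=0 G3=NOT G0=NOT 0=1 -> 0001
Fixed point reached at step 3: 0001

Answer: fixed 0001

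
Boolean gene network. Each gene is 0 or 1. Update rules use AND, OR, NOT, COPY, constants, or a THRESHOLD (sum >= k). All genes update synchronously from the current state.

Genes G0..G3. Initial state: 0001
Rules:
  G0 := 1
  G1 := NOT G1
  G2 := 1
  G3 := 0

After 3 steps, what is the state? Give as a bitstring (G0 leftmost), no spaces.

Step 1: G0=1(const) G1=NOT G1=NOT 0=1 G2=1(const) G3=0(const) -> 1110
Step 2: G0=1(const) G1=NOT G1=NOT 1=0 G2=1(const) G3=0(const) -> 1010
Step 3: G0=1(const) G1=NOT G1=NOT 0=1 G2=1(const) G3=0(const) -> 1110

1110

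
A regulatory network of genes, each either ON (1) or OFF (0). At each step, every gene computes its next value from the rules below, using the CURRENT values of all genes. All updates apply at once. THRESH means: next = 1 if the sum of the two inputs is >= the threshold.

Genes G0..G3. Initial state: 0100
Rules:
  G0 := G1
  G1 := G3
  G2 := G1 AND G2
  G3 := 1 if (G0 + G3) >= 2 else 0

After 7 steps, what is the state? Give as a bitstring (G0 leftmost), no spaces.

Step 1: G0=G1=1 G1=G3=0 G2=G1&G2=1&0=0 G3=(0+0>=2)=0 -> 1000
Step 2: G0=G1=0 G1=G3=0 G2=G1&G2=0&0=0 G3=(1+0>=2)=0 -> 0000
Step 3: G0=G1=0 G1=G3=0 G2=G1&G2=0&0=0 G3=(0+0>=2)=0 -> 0000
Step 4: G0=G1=0 G1=G3=0 G2=G1&G2=0&0=0 G3=(0+0>=2)=0 -> 0000
Step 5: G0=G1=0 G1=G3=0 G2=G1&G2=0&0=0 G3=(0+0>=2)=0 -> 0000
Step 6: G0=G1=0 G1=G3=0 G2=G1&G2=0&0=0 G3=(0+0>=2)=0 -> 0000
Step 7: G0=G1=0 G1=G3=0 G2=G1&G2=0&0=0 G3=(0+0>=2)=0 -> 0000

0000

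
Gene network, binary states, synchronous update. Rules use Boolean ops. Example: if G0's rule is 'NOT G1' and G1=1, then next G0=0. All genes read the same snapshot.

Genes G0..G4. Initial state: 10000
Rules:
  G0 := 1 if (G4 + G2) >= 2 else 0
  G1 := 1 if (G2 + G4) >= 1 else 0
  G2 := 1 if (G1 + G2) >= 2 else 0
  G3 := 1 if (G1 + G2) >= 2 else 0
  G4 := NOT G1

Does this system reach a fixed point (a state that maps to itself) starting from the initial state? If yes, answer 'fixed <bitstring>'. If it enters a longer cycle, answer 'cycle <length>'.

Step 0: 10000
Step 1: G0=(0+0>=2)=0 G1=(0+0>=1)=0 G2=(0+0>=2)=0 G3=(0+0>=2)=0 G4=NOT G1=NOT 0=1 -> 00001
Step 2: G0=(1+0>=2)=0 G1=(0+1>=1)=1 G2=(0+0>=2)=0 G3=(0+0>=2)=0 G4=NOT G1=NOT 0=1 -> 01001
Step 3: G0=(1+0>=2)=0 G1=(0+1>=1)=1 G2=(1+0>=2)=0 G3=(1+0>=2)=0 G4=NOT G1=NOT 1=0 -> 01000
Step 4: G0=(0+0>=2)=0 G1=(0+0>=1)=0 G2=(1+0>=2)=0 G3=(1+0>=2)=0 G4=NOT G1=NOT 1=0 -> 00000
Step 5: G0=(0+0>=2)=0 G1=(0+0>=1)=0 G2=(0+0>=2)=0 G3=(0+0>=2)=0 G4=NOT G1=NOT 0=1 -> 00001
Cycle of length 4 starting at step 1 -> no fixed point

Answer: cycle 4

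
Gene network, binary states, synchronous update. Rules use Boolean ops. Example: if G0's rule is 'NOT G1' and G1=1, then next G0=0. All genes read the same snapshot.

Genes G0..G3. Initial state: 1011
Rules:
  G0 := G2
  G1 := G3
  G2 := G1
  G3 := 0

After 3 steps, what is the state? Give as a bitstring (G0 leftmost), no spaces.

Step 1: G0=G2=1 G1=G3=1 G2=G1=0 G3=0(const) -> 1100
Step 2: G0=G2=0 G1=G3=0 G2=G1=1 G3=0(const) -> 0010
Step 3: G0=G2=1 G1=G3=0 G2=G1=0 G3=0(const) -> 1000

1000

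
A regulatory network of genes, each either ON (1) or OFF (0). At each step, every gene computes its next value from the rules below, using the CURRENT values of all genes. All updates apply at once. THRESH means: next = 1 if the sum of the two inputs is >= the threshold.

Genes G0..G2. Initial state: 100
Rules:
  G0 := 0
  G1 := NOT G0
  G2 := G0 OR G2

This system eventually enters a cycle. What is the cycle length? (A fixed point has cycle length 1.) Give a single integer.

Step 0: 100
Step 1: G0=0(const) G1=NOT G0=NOT 1=0 G2=G0|G2=1|0=1 -> 001
Step 2: G0=0(const) G1=NOT G0=NOT 0=1 G2=G0|G2=0|1=1 -> 011
Step 3: G0=0(const) G1=NOT G0=NOT 0=1 G2=G0|G2=0|1=1 -> 011
State from step 3 equals state from step 2 -> cycle length 1

Answer: 1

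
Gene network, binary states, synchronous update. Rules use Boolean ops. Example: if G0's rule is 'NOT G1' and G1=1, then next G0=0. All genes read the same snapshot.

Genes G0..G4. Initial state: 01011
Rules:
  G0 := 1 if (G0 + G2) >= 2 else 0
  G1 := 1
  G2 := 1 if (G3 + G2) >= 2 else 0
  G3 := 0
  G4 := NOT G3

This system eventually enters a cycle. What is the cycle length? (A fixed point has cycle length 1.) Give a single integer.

Step 0: 01011
Step 1: G0=(0+0>=2)=0 G1=1(const) G2=(1+0>=2)=0 G3=0(const) G4=NOT G3=NOT 1=0 -> 01000
Step 2: G0=(0+0>=2)=0 G1=1(const) G2=(0+0>=2)=0 G3=0(const) G4=NOT G3=NOT 0=1 -> 01001
Step 3: G0=(0+0>=2)=0 G1=1(const) G2=(0+0>=2)=0 G3=0(const) G4=NOT G3=NOT 0=1 -> 01001
State from step 3 equals state from step 2 -> cycle length 1

Answer: 1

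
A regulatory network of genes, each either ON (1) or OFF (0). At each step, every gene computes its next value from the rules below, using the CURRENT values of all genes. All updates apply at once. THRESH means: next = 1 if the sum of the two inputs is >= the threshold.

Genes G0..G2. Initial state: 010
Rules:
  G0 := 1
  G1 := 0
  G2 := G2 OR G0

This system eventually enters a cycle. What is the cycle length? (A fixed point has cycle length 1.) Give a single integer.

Answer: 1

Derivation:
Step 0: 010
Step 1: G0=1(const) G1=0(const) G2=G2|G0=0|0=0 -> 100
Step 2: G0=1(const) G1=0(const) G2=G2|G0=0|1=1 -> 101
Step 3: G0=1(const) G1=0(const) G2=G2|G0=1|1=1 -> 101
State from step 3 equals state from step 2 -> cycle length 1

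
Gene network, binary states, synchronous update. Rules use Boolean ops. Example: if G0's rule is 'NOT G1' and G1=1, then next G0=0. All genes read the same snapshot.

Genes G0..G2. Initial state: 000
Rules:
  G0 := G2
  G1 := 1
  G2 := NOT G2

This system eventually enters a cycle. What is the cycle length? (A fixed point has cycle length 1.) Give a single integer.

Step 0: 000
Step 1: G0=G2=0 G1=1(const) G2=NOT G2=NOT 0=1 -> 011
Step 2: G0=G2=1 G1=1(const) G2=NOT G2=NOT 1=0 -> 110
Step 3: G0=G2=0 G1=1(const) G2=NOT G2=NOT 0=1 -> 011
State from step 3 equals state from step 1 -> cycle length 2

Answer: 2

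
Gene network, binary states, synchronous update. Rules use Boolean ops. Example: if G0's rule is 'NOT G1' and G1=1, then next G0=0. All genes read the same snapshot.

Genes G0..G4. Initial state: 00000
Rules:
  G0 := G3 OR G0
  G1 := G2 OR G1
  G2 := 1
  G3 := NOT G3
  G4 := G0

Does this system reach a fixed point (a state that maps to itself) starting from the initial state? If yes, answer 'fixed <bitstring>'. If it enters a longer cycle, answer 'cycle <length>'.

Answer: cycle 2

Derivation:
Step 0: 00000
Step 1: G0=G3|G0=0|0=0 G1=G2|G1=0|0=0 G2=1(const) G3=NOT G3=NOT 0=1 G4=G0=0 -> 00110
Step 2: G0=G3|G0=1|0=1 G1=G2|G1=1|0=1 G2=1(const) G3=NOT G3=NOT 1=0 G4=G0=0 -> 11100
Step 3: G0=G3|G0=0|1=1 G1=G2|G1=1|1=1 G2=1(const) G3=NOT G3=NOT 0=1 G4=G0=1 -> 11111
Step 4: G0=G3|G0=1|1=1 G1=G2|G1=1|1=1 G2=1(const) G3=NOT G3=NOT 1=0 G4=G0=1 -> 11101
Step 5: G0=G3|G0=0|1=1 G1=G2|G1=1|1=1 G2=1(const) G3=NOT G3=NOT 0=1 G4=G0=1 -> 11111
Cycle of length 2 starting at step 3 -> no fixed point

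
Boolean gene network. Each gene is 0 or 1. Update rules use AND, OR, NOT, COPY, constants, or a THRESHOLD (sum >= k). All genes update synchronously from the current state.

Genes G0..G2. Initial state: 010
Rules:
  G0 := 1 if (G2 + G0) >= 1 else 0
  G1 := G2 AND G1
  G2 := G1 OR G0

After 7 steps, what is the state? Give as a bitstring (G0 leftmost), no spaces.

Step 1: G0=(0+0>=1)=0 G1=G2&G1=0&1=0 G2=G1|G0=1|0=1 -> 001
Step 2: G0=(1+0>=1)=1 G1=G2&G1=1&0=0 G2=G1|G0=0|0=0 -> 100
Step 3: G0=(0+1>=1)=1 G1=G2&G1=0&0=0 G2=G1|G0=0|1=1 -> 101
Step 4: G0=(1+1>=1)=1 G1=G2&G1=1&0=0 G2=G1|G0=0|1=1 -> 101
Step 5: G0=(1+1>=1)=1 G1=G2&G1=1&0=0 G2=G1|G0=0|1=1 -> 101
Step 6: G0=(1+1>=1)=1 G1=G2&G1=1&0=0 G2=G1|G0=0|1=1 -> 101
Step 7: G0=(1+1>=1)=1 G1=G2&G1=1&0=0 G2=G1|G0=0|1=1 -> 101

101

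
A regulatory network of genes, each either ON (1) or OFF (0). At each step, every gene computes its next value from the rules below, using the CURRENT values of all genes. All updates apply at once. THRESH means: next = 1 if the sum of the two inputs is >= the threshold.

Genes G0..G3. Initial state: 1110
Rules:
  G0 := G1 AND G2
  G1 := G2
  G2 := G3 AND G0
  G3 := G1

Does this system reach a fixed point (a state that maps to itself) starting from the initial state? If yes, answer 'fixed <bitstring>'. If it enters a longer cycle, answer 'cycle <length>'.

Answer: fixed 0000

Derivation:
Step 0: 1110
Step 1: G0=G1&G2=1&1=1 G1=G2=1 G2=G3&G0=0&1=0 G3=G1=1 -> 1101
Step 2: G0=G1&G2=1&0=0 G1=G2=0 G2=G3&G0=1&1=1 G3=G1=1 -> 0011
Step 3: G0=G1&G2=0&1=0 G1=G2=1 G2=G3&G0=1&0=0 G3=G1=0 -> 0100
Step 4: G0=G1&G2=1&0=0 G1=G2=0 G2=G3&G0=0&0=0 G3=G1=1 -> 0001
Step 5: G0=G1&G2=0&0=0 G1=G2=0 G2=G3&G0=1&0=0 G3=G1=0 -> 0000
Step 6: G0=G1&G2=0&0=0 G1=G2=0 G2=G3&G0=0&0=0 G3=G1=0 -> 0000
Fixed point reached at step 5: 0000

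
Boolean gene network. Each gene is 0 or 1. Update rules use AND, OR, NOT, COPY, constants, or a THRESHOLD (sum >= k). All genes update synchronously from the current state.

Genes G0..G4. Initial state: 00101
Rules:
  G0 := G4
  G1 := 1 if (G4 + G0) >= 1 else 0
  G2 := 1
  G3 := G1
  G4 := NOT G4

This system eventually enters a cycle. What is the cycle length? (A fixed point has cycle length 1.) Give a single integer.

Answer: 2

Derivation:
Step 0: 00101
Step 1: G0=G4=1 G1=(1+0>=1)=1 G2=1(const) G3=G1=0 G4=NOT G4=NOT 1=0 -> 11100
Step 2: G0=G4=0 G1=(0+1>=1)=1 G2=1(const) G3=G1=1 G4=NOT G4=NOT 0=1 -> 01111
Step 3: G0=G4=1 G1=(1+0>=1)=1 G2=1(const) G3=G1=1 G4=NOT G4=NOT 1=0 -> 11110
Step 4: G0=G4=0 G1=(0+1>=1)=1 G2=1(const) G3=G1=1 G4=NOT G4=NOT 0=1 -> 01111
State from step 4 equals state from step 2 -> cycle length 2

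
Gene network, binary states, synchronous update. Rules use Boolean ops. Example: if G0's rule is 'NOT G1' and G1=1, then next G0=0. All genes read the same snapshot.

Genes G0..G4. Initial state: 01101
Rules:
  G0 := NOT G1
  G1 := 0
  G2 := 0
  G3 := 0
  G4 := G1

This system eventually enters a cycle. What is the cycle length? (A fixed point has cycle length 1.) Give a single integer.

Answer: 1

Derivation:
Step 0: 01101
Step 1: G0=NOT G1=NOT 1=0 G1=0(const) G2=0(const) G3=0(const) G4=G1=1 -> 00001
Step 2: G0=NOT G1=NOT 0=1 G1=0(const) G2=0(const) G3=0(const) G4=G1=0 -> 10000
Step 3: G0=NOT G1=NOT 0=1 G1=0(const) G2=0(const) G3=0(const) G4=G1=0 -> 10000
State from step 3 equals state from step 2 -> cycle length 1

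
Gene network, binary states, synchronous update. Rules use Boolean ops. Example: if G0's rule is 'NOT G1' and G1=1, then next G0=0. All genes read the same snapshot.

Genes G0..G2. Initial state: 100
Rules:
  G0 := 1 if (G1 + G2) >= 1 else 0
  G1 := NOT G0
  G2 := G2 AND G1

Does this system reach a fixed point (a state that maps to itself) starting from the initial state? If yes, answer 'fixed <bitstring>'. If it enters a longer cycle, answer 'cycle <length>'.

Answer: cycle 4

Derivation:
Step 0: 100
Step 1: G0=(0+0>=1)=0 G1=NOT G0=NOT 1=0 G2=G2&G1=0&0=0 -> 000
Step 2: G0=(0+0>=1)=0 G1=NOT G0=NOT 0=1 G2=G2&G1=0&0=0 -> 010
Step 3: G0=(1+0>=1)=1 G1=NOT G0=NOT 0=1 G2=G2&G1=0&1=0 -> 110
Step 4: G0=(1+0>=1)=1 G1=NOT G0=NOT 1=0 G2=G2&G1=0&1=0 -> 100
Cycle of length 4 starting at step 0 -> no fixed point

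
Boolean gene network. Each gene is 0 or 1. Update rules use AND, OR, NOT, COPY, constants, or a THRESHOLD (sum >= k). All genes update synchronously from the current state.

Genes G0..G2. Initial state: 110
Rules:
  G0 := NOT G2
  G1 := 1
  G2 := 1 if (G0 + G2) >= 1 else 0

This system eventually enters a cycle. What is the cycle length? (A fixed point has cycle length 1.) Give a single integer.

Step 0: 110
Step 1: G0=NOT G2=NOT 0=1 G1=1(const) G2=(1+0>=1)=1 -> 111
Step 2: G0=NOT G2=NOT 1=0 G1=1(const) G2=(1+1>=1)=1 -> 011
Step 3: G0=NOT G2=NOT 1=0 G1=1(const) G2=(0+1>=1)=1 -> 011
State from step 3 equals state from step 2 -> cycle length 1

Answer: 1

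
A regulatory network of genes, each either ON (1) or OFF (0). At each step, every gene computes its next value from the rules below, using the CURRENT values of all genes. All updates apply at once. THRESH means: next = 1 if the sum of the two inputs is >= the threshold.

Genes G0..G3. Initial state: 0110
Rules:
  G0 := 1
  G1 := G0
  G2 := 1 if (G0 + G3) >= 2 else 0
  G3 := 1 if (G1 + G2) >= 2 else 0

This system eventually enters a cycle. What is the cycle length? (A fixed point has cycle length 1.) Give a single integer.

Answer: 2

Derivation:
Step 0: 0110
Step 1: G0=1(const) G1=G0=0 G2=(0+0>=2)=0 G3=(1+1>=2)=1 -> 1001
Step 2: G0=1(const) G1=G0=1 G2=(1+1>=2)=1 G3=(0+0>=2)=0 -> 1110
Step 3: G0=1(const) G1=G0=1 G2=(1+0>=2)=0 G3=(1+1>=2)=1 -> 1101
Step 4: G0=1(const) G1=G0=1 G2=(1+1>=2)=1 G3=(1+0>=2)=0 -> 1110
State from step 4 equals state from step 2 -> cycle length 2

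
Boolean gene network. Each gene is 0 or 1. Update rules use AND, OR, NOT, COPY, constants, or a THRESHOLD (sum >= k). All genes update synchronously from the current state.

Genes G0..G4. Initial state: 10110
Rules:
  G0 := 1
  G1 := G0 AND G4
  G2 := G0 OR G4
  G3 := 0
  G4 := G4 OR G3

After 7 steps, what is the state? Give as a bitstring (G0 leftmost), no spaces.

Step 1: G0=1(const) G1=G0&G4=1&0=0 G2=G0|G4=1|0=1 G3=0(const) G4=G4|G3=0|1=1 -> 10101
Step 2: G0=1(const) G1=G0&G4=1&1=1 G2=G0|G4=1|1=1 G3=0(const) G4=G4|G3=1|0=1 -> 11101
Step 3: G0=1(const) G1=G0&G4=1&1=1 G2=G0|G4=1|1=1 G3=0(const) G4=G4|G3=1|0=1 -> 11101
Step 4: G0=1(const) G1=G0&G4=1&1=1 G2=G0|G4=1|1=1 G3=0(const) G4=G4|G3=1|0=1 -> 11101
Step 5: G0=1(const) G1=G0&G4=1&1=1 G2=G0|G4=1|1=1 G3=0(const) G4=G4|G3=1|0=1 -> 11101
Step 6: G0=1(const) G1=G0&G4=1&1=1 G2=G0|G4=1|1=1 G3=0(const) G4=G4|G3=1|0=1 -> 11101
Step 7: G0=1(const) G1=G0&G4=1&1=1 G2=G0|G4=1|1=1 G3=0(const) G4=G4|G3=1|0=1 -> 11101

11101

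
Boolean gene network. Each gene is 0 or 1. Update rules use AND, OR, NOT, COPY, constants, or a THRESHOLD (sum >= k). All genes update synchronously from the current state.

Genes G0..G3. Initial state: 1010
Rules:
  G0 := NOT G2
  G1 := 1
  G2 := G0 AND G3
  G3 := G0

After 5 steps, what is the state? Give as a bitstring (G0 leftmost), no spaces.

Step 1: G0=NOT G2=NOT 1=0 G1=1(const) G2=G0&G3=1&0=0 G3=G0=1 -> 0101
Step 2: G0=NOT G2=NOT 0=1 G1=1(const) G2=G0&G3=0&1=0 G3=G0=0 -> 1100
Step 3: G0=NOT G2=NOT 0=1 G1=1(const) G2=G0&G3=1&0=0 G3=G0=1 -> 1101
Step 4: G0=NOT G2=NOT 0=1 G1=1(const) G2=G0&G3=1&1=1 G3=G0=1 -> 1111
Step 5: G0=NOT G2=NOT 1=0 G1=1(const) G2=G0&G3=1&1=1 G3=G0=1 -> 0111

0111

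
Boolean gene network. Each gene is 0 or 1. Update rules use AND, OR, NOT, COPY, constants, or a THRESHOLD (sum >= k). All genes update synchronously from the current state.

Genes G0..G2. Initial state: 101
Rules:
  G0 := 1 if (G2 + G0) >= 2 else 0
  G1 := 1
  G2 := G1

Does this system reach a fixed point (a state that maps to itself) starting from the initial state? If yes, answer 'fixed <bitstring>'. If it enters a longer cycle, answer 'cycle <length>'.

Step 0: 101
Step 1: G0=(1+1>=2)=1 G1=1(const) G2=G1=0 -> 110
Step 2: G0=(0+1>=2)=0 G1=1(const) G2=G1=1 -> 011
Step 3: G0=(1+0>=2)=0 G1=1(const) G2=G1=1 -> 011
Fixed point reached at step 2: 011

Answer: fixed 011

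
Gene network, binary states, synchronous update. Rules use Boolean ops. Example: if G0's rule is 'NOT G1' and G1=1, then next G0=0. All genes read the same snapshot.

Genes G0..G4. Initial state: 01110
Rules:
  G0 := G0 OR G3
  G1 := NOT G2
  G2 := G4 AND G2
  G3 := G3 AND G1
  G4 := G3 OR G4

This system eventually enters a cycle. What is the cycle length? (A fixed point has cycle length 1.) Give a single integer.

Step 0: 01110
Step 1: G0=G0|G3=0|1=1 G1=NOT G2=NOT 1=0 G2=G4&G2=0&1=0 G3=G3&G1=1&1=1 G4=G3|G4=1|0=1 -> 10011
Step 2: G0=G0|G3=1|1=1 G1=NOT G2=NOT 0=1 G2=G4&G2=1&0=0 G3=G3&G1=1&0=0 G4=G3|G4=1|1=1 -> 11001
Step 3: G0=G0|G3=1|0=1 G1=NOT G2=NOT 0=1 G2=G4&G2=1&0=0 G3=G3&G1=0&1=0 G4=G3|G4=0|1=1 -> 11001
State from step 3 equals state from step 2 -> cycle length 1

Answer: 1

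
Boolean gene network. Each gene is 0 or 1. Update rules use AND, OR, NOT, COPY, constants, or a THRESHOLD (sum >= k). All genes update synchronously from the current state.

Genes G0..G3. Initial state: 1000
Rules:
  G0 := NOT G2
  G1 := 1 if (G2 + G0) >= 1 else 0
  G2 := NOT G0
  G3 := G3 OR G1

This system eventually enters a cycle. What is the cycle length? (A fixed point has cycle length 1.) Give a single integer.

Answer: 1

Derivation:
Step 0: 1000
Step 1: G0=NOT G2=NOT 0=1 G1=(0+1>=1)=1 G2=NOT G0=NOT 1=0 G3=G3|G1=0|0=0 -> 1100
Step 2: G0=NOT G2=NOT 0=1 G1=(0+1>=1)=1 G2=NOT G0=NOT 1=0 G3=G3|G1=0|1=1 -> 1101
Step 3: G0=NOT G2=NOT 0=1 G1=(0+1>=1)=1 G2=NOT G0=NOT 1=0 G3=G3|G1=1|1=1 -> 1101
State from step 3 equals state from step 2 -> cycle length 1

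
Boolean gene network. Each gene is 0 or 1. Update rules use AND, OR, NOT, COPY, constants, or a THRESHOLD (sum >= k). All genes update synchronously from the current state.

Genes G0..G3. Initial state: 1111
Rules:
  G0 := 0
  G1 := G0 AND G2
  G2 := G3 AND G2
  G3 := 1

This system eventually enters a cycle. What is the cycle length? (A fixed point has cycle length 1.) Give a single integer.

Answer: 1

Derivation:
Step 0: 1111
Step 1: G0=0(const) G1=G0&G2=1&1=1 G2=G3&G2=1&1=1 G3=1(const) -> 0111
Step 2: G0=0(const) G1=G0&G2=0&1=0 G2=G3&G2=1&1=1 G3=1(const) -> 0011
Step 3: G0=0(const) G1=G0&G2=0&1=0 G2=G3&G2=1&1=1 G3=1(const) -> 0011
State from step 3 equals state from step 2 -> cycle length 1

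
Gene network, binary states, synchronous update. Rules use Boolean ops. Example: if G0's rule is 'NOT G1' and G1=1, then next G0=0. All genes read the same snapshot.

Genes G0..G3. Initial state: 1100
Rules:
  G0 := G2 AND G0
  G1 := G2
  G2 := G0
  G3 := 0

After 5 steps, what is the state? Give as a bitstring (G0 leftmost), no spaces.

Step 1: G0=G2&G0=0&1=0 G1=G2=0 G2=G0=1 G3=0(const) -> 0010
Step 2: G0=G2&G0=1&0=0 G1=G2=1 G2=G0=0 G3=0(const) -> 0100
Step 3: G0=G2&G0=0&0=0 G1=G2=0 G2=G0=0 G3=0(const) -> 0000
Step 4: G0=G2&G0=0&0=0 G1=G2=0 G2=G0=0 G3=0(const) -> 0000
Step 5: G0=G2&G0=0&0=0 G1=G2=0 G2=G0=0 G3=0(const) -> 0000

0000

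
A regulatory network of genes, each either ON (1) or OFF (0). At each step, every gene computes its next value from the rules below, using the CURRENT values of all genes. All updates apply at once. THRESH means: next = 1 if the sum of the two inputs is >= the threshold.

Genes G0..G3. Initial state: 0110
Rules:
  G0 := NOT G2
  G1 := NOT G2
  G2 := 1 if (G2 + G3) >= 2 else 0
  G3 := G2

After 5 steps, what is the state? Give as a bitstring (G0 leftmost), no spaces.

Step 1: G0=NOT G2=NOT 1=0 G1=NOT G2=NOT 1=0 G2=(1+0>=2)=0 G3=G2=1 -> 0001
Step 2: G0=NOT G2=NOT 0=1 G1=NOT G2=NOT 0=1 G2=(0+1>=2)=0 G3=G2=0 -> 1100
Step 3: G0=NOT G2=NOT 0=1 G1=NOT G2=NOT 0=1 G2=(0+0>=2)=0 G3=G2=0 -> 1100
Step 4: G0=NOT G2=NOT 0=1 G1=NOT G2=NOT 0=1 G2=(0+0>=2)=0 G3=G2=0 -> 1100
Step 5: G0=NOT G2=NOT 0=1 G1=NOT G2=NOT 0=1 G2=(0+0>=2)=0 G3=G2=0 -> 1100

1100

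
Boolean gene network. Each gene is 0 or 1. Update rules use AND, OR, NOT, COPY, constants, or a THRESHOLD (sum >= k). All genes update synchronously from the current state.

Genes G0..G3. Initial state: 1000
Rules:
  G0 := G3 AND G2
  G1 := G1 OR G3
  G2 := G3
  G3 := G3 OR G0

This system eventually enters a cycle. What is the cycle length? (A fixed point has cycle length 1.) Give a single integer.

Step 0: 1000
Step 1: G0=G3&G2=0&0=0 G1=G1|G3=0|0=0 G2=G3=0 G3=G3|G0=0|1=1 -> 0001
Step 2: G0=G3&G2=1&0=0 G1=G1|G3=0|1=1 G2=G3=1 G3=G3|G0=1|0=1 -> 0111
Step 3: G0=G3&G2=1&1=1 G1=G1|G3=1|1=1 G2=G3=1 G3=G3|G0=1|0=1 -> 1111
Step 4: G0=G3&G2=1&1=1 G1=G1|G3=1|1=1 G2=G3=1 G3=G3|G0=1|1=1 -> 1111
State from step 4 equals state from step 3 -> cycle length 1

Answer: 1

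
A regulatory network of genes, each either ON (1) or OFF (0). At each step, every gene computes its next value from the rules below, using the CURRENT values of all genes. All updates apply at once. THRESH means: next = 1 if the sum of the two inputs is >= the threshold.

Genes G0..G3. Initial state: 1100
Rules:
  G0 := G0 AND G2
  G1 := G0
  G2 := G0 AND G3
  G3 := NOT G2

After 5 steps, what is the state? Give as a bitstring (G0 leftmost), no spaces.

Step 1: G0=G0&G2=1&0=0 G1=G0=1 G2=G0&G3=1&0=0 G3=NOT G2=NOT 0=1 -> 0101
Step 2: G0=G0&G2=0&0=0 G1=G0=0 G2=G0&G3=0&1=0 G3=NOT G2=NOT 0=1 -> 0001
Step 3: G0=G0&G2=0&0=0 G1=G0=0 G2=G0&G3=0&1=0 G3=NOT G2=NOT 0=1 -> 0001
Step 4: G0=G0&G2=0&0=0 G1=G0=0 G2=G0&G3=0&1=0 G3=NOT G2=NOT 0=1 -> 0001
Step 5: G0=G0&G2=0&0=0 G1=G0=0 G2=G0&G3=0&1=0 G3=NOT G2=NOT 0=1 -> 0001

0001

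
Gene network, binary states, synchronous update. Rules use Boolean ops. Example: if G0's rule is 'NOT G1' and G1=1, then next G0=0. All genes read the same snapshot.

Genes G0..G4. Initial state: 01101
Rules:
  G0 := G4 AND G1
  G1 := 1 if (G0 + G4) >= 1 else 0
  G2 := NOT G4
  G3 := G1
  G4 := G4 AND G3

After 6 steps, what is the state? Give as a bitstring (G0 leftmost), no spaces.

Step 1: G0=G4&G1=1&1=1 G1=(0+1>=1)=1 G2=NOT G4=NOT 1=0 G3=G1=1 G4=G4&G3=1&0=0 -> 11010
Step 2: G0=G4&G1=0&1=0 G1=(1+0>=1)=1 G2=NOT G4=NOT 0=1 G3=G1=1 G4=G4&G3=0&1=0 -> 01110
Step 3: G0=G4&G1=0&1=0 G1=(0+0>=1)=0 G2=NOT G4=NOT 0=1 G3=G1=1 G4=G4&G3=0&1=0 -> 00110
Step 4: G0=G4&G1=0&0=0 G1=(0+0>=1)=0 G2=NOT G4=NOT 0=1 G3=G1=0 G4=G4&G3=0&1=0 -> 00100
Step 5: G0=G4&G1=0&0=0 G1=(0+0>=1)=0 G2=NOT G4=NOT 0=1 G3=G1=0 G4=G4&G3=0&0=0 -> 00100
Step 6: G0=G4&G1=0&0=0 G1=(0+0>=1)=0 G2=NOT G4=NOT 0=1 G3=G1=0 G4=G4&G3=0&0=0 -> 00100

00100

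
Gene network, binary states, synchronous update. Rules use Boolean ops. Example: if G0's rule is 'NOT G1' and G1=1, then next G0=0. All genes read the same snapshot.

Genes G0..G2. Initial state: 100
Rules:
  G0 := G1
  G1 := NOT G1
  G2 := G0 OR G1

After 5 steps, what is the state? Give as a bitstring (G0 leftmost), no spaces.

Step 1: G0=G1=0 G1=NOT G1=NOT 0=1 G2=G0|G1=1|0=1 -> 011
Step 2: G0=G1=1 G1=NOT G1=NOT 1=0 G2=G0|G1=0|1=1 -> 101
Step 3: G0=G1=0 G1=NOT G1=NOT 0=1 G2=G0|G1=1|0=1 -> 011
Step 4: G0=G1=1 G1=NOT G1=NOT 1=0 G2=G0|G1=0|1=1 -> 101
Step 5: G0=G1=0 G1=NOT G1=NOT 0=1 G2=G0|G1=1|0=1 -> 011

011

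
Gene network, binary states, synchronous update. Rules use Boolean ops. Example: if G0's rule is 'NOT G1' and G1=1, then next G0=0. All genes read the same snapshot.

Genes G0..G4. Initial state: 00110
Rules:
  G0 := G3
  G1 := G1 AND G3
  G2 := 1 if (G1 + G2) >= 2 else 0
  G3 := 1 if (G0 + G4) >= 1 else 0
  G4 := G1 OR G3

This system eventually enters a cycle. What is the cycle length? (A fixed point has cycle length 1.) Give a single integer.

Step 0: 00110
Step 1: G0=G3=1 G1=G1&G3=0&1=0 G2=(0+1>=2)=0 G3=(0+0>=1)=0 G4=G1|G3=0|1=1 -> 10001
Step 2: G0=G3=0 G1=G1&G3=0&0=0 G2=(0+0>=2)=0 G3=(1+1>=1)=1 G4=G1|G3=0|0=0 -> 00010
Step 3: G0=G3=1 G1=G1&G3=0&1=0 G2=(0+0>=2)=0 G3=(0+0>=1)=0 G4=G1|G3=0|1=1 -> 10001
State from step 3 equals state from step 1 -> cycle length 2

Answer: 2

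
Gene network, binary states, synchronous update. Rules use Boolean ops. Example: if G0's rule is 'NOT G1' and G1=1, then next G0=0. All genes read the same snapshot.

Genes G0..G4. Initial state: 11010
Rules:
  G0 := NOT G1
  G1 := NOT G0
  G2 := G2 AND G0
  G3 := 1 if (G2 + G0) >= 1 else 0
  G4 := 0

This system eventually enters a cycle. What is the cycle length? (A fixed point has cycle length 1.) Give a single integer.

Answer: 2

Derivation:
Step 0: 11010
Step 1: G0=NOT G1=NOT 1=0 G1=NOT G0=NOT 1=0 G2=G2&G0=0&1=0 G3=(0+1>=1)=1 G4=0(const) -> 00010
Step 2: G0=NOT G1=NOT 0=1 G1=NOT G0=NOT 0=1 G2=G2&G0=0&0=0 G3=(0+0>=1)=0 G4=0(const) -> 11000
Step 3: G0=NOT G1=NOT 1=0 G1=NOT G0=NOT 1=0 G2=G2&G0=0&1=0 G3=(0+1>=1)=1 G4=0(const) -> 00010
State from step 3 equals state from step 1 -> cycle length 2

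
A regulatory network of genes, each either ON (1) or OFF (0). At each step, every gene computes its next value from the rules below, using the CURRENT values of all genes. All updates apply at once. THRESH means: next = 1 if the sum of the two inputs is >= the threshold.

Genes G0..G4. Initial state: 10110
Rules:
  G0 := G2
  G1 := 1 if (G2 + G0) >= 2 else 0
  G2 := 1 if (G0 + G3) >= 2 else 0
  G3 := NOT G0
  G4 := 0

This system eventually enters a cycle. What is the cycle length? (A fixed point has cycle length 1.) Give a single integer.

Answer: 1

Derivation:
Step 0: 10110
Step 1: G0=G2=1 G1=(1+1>=2)=1 G2=(1+1>=2)=1 G3=NOT G0=NOT 1=0 G4=0(const) -> 11100
Step 2: G0=G2=1 G1=(1+1>=2)=1 G2=(1+0>=2)=0 G3=NOT G0=NOT 1=0 G4=0(const) -> 11000
Step 3: G0=G2=0 G1=(0+1>=2)=0 G2=(1+0>=2)=0 G3=NOT G0=NOT 1=0 G4=0(const) -> 00000
Step 4: G0=G2=0 G1=(0+0>=2)=0 G2=(0+0>=2)=0 G3=NOT G0=NOT 0=1 G4=0(const) -> 00010
Step 5: G0=G2=0 G1=(0+0>=2)=0 G2=(0+1>=2)=0 G3=NOT G0=NOT 0=1 G4=0(const) -> 00010
State from step 5 equals state from step 4 -> cycle length 1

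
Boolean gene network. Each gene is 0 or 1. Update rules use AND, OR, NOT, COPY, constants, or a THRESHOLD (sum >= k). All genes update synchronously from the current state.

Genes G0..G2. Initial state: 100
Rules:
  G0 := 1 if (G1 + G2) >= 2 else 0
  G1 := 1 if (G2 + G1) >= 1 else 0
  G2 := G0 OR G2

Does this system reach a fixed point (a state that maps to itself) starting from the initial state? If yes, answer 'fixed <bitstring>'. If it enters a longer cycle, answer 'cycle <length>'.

Step 0: 100
Step 1: G0=(0+0>=2)=0 G1=(0+0>=1)=0 G2=G0|G2=1|0=1 -> 001
Step 2: G0=(0+1>=2)=0 G1=(1+0>=1)=1 G2=G0|G2=0|1=1 -> 011
Step 3: G0=(1+1>=2)=1 G1=(1+1>=1)=1 G2=G0|G2=0|1=1 -> 111
Step 4: G0=(1+1>=2)=1 G1=(1+1>=1)=1 G2=G0|G2=1|1=1 -> 111
Fixed point reached at step 3: 111

Answer: fixed 111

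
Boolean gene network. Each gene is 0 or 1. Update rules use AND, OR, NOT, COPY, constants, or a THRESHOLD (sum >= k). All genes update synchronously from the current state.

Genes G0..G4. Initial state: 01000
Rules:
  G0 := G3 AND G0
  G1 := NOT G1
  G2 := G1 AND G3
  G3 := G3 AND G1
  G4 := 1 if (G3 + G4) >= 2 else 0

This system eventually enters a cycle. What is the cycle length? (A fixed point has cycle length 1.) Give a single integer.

Step 0: 01000
Step 1: G0=G3&G0=0&0=0 G1=NOT G1=NOT 1=0 G2=G1&G3=1&0=0 G3=G3&G1=0&1=0 G4=(0+0>=2)=0 -> 00000
Step 2: G0=G3&G0=0&0=0 G1=NOT G1=NOT 0=1 G2=G1&G3=0&0=0 G3=G3&G1=0&0=0 G4=(0+0>=2)=0 -> 01000
State from step 2 equals state from step 0 -> cycle length 2

Answer: 2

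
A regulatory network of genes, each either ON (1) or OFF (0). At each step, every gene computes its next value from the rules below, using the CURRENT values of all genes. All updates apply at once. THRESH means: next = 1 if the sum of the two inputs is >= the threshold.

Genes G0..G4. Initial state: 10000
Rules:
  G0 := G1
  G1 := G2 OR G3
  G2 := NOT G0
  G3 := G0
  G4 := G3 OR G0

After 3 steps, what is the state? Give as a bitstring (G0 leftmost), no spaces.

Step 1: G0=G1=0 G1=G2|G3=0|0=0 G2=NOT G0=NOT 1=0 G3=G0=1 G4=G3|G0=0|1=1 -> 00011
Step 2: G0=G1=0 G1=G2|G3=0|1=1 G2=NOT G0=NOT 0=1 G3=G0=0 G4=G3|G0=1|0=1 -> 01101
Step 3: G0=G1=1 G1=G2|G3=1|0=1 G2=NOT G0=NOT 0=1 G3=G0=0 G4=G3|G0=0|0=0 -> 11100

11100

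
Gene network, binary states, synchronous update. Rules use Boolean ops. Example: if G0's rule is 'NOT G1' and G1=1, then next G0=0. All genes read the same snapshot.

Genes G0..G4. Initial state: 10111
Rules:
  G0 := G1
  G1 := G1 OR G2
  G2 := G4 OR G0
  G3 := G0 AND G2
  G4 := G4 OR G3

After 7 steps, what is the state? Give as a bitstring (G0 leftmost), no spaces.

Step 1: G0=G1=0 G1=G1|G2=0|1=1 G2=G4|G0=1|1=1 G3=G0&G2=1&1=1 G4=G4|G3=1|1=1 -> 01111
Step 2: G0=G1=1 G1=G1|G2=1|1=1 G2=G4|G0=1|0=1 G3=G0&G2=0&1=0 G4=G4|G3=1|1=1 -> 11101
Step 3: G0=G1=1 G1=G1|G2=1|1=1 G2=G4|G0=1|1=1 G3=G0&G2=1&1=1 G4=G4|G3=1|0=1 -> 11111
Step 4: G0=G1=1 G1=G1|G2=1|1=1 G2=G4|G0=1|1=1 G3=G0&G2=1&1=1 G4=G4|G3=1|1=1 -> 11111
Step 5: G0=G1=1 G1=G1|G2=1|1=1 G2=G4|G0=1|1=1 G3=G0&G2=1&1=1 G4=G4|G3=1|1=1 -> 11111
Step 6: G0=G1=1 G1=G1|G2=1|1=1 G2=G4|G0=1|1=1 G3=G0&G2=1&1=1 G4=G4|G3=1|1=1 -> 11111
Step 7: G0=G1=1 G1=G1|G2=1|1=1 G2=G4|G0=1|1=1 G3=G0&G2=1&1=1 G4=G4|G3=1|1=1 -> 11111

11111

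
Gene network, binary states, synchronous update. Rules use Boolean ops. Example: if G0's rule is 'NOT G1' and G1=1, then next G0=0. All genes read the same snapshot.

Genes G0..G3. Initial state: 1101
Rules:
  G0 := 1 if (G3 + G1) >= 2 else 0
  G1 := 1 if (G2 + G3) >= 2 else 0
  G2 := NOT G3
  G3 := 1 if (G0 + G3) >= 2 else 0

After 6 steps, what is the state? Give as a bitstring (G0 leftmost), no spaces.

Step 1: G0=(1+1>=2)=1 G1=(0+1>=2)=0 G2=NOT G3=NOT 1=0 G3=(1+1>=2)=1 -> 1001
Step 2: G0=(1+0>=2)=0 G1=(0+1>=2)=0 G2=NOT G3=NOT 1=0 G3=(1+1>=2)=1 -> 0001
Step 3: G0=(1+0>=2)=0 G1=(0+1>=2)=0 G2=NOT G3=NOT 1=0 G3=(0+1>=2)=0 -> 0000
Step 4: G0=(0+0>=2)=0 G1=(0+0>=2)=0 G2=NOT G3=NOT 0=1 G3=(0+0>=2)=0 -> 0010
Step 5: G0=(0+0>=2)=0 G1=(1+0>=2)=0 G2=NOT G3=NOT 0=1 G3=(0+0>=2)=0 -> 0010
Step 6: G0=(0+0>=2)=0 G1=(1+0>=2)=0 G2=NOT G3=NOT 0=1 G3=(0+0>=2)=0 -> 0010

0010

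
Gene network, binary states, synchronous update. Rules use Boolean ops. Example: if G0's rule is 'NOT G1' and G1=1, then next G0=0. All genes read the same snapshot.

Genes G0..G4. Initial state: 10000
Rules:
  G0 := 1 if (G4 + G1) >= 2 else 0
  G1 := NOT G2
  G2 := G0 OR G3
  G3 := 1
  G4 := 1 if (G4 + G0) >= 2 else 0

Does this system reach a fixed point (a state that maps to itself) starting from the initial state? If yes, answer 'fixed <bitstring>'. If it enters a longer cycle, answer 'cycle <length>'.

Step 0: 10000
Step 1: G0=(0+0>=2)=0 G1=NOT G2=NOT 0=1 G2=G0|G3=1|0=1 G3=1(const) G4=(0+1>=2)=0 -> 01110
Step 2: G0=(0+1>=2)=0 G1=NOT G2=NOT 1=0 G2=G0|G3=0|1=1 G3=1(const) G4=(0+0>=2)=0 -> 00110
Step 3: G0=(0+0>=2)=0 G1=NOT G2=NOT 1=0 G2=G0|G3=0|1=1 G3=1(const) G4=(0+0>=2)=0 -> 00110
Fixed point reached at step 2: 00110

Answer: fixed 00110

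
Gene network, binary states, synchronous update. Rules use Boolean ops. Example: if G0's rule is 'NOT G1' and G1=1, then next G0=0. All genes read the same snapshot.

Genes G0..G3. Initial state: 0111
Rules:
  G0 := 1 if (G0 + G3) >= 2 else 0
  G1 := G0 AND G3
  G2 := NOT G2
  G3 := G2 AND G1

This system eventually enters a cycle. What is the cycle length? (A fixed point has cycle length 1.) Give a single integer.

Answer: 2

Derivation:
Step 0: 0111
Step 1: G0=(0+1>=2)=0 G1=G0&G3=0&1=0 G2=NOT G2=NOT 1=0 G3=G2&G1=1&1=1 -> 0001
Step 2: G0=(0+1>=2)=0 G1=G0&G3=0&1=0 G2=NOT G2=NOT 0=1 G3=G2&G1=0&0=0 -> 0010
Step 3: G0=(0+0>=2)=0 G1=G0&G3=0&0=0 G2=NOT G2=NOT 1=0 G3=G2&G1=1&0=0 -> 0000
Step 4: G0=(0+0>=2)=0 G1=G0&G3=0&0=0 G2=NOT G2=NOT 0=1 G3=G2&G1=0&0=0 -> 0010
State from step 4 equals state from step 2 -> cycle length 2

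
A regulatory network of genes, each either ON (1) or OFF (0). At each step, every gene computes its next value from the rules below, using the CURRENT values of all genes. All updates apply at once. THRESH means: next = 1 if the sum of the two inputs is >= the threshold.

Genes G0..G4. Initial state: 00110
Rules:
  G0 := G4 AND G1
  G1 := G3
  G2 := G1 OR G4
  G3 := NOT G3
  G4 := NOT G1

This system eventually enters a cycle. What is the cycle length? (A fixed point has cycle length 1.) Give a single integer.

Step 0: 00110
Step 1: G0=G4&G1=0&0=0 G1=G3=1 G2=G1|G4=0|0=0 G3=NOT G3=NOT 1=0 G4=NOT G1=NOT 0=1 -> 01001
Step 2: G0=G4&G1=1&1=1 G1=G3=0 G2=G1|G4=1|1=1 G3=NOT G3=NOT 0=1 G4=NOT G1=NOT 1=0 -> 10110
Step 3: G0=G4&G1=0&0=0 G1=G3=1 G2=G1|G4=0|0=0 G3=NOT G3=NOT 1=0 G4=NOT G1=NOT 0=1 -> 01001
State from step 3 equals state from step 1 -> cycle length 2

Answer: 2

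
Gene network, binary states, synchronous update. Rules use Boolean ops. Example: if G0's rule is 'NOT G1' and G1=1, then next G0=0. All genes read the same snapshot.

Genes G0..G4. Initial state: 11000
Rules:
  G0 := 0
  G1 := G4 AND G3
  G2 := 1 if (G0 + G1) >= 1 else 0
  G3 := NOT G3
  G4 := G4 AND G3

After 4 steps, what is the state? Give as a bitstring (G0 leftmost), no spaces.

Step 1: G0=0(const) G1=G4&G3=0&0=0 G2=(1+1>=1)=1 G3=NOT G3=NOT 0=1 G4=G4&G3=0&0=0 -> 00110
Step 2: G0=0(const) G1=G4&G3=0&1=0 G2=(0+0>=1)=0 G3=NOT G3=NOT 1=0 G4=G4&G3=0&1=0 -> 00000
Step 3: G0=0(const) G1=G4&G3=0&0=0 G2=(0+0>=1)=0 G3=NOT G3=NOT 0=1 G4=G4&G3=0&0=0 -> 00010
Step 4: G0=0(const) G1=G4&G3=0&1=0 G2=(0+0>=1)=0 G3=NOT G3=NOT 1=0 G4=G4&G3=0&1=0 -> 00000

00000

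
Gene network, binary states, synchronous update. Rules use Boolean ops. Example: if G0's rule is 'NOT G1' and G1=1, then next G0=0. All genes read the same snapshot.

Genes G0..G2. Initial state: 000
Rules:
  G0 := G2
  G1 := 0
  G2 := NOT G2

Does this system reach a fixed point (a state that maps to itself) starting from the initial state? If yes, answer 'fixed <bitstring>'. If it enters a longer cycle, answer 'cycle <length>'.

Step 0: 000
Step 1: G0=G2=0 G1=0(const) G2=NOT G2=NOT 0=1 -> 001
Step 2: G0=G2=1 G1=0(const) G2=NOT G2=NOT 1=0 -> 100
Step 3: G0=G2=0 G1=0(const) G2=NOT G2=NOT 0=1 -> 001
Cycle of length 2 starting at step 1 -> no fixed point

Answer: cycle 2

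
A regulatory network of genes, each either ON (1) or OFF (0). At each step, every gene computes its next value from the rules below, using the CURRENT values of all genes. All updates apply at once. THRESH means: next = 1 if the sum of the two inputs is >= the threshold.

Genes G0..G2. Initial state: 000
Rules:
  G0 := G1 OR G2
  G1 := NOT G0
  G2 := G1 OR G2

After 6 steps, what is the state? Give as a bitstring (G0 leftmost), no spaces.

Step 1: G0=G1|G2=0|0=0 G1=NOT G0=NOT 0=1 G2=G1|G2=0|0=0 -> 010
Step 2: G0=G1|G2=1|0=1 G1=NOT G0=NOT 0=1 G2=G1|G2=1|0=1 -> 111
Step 3: G0=G1|G2=1|1=1 G1=NOT G0=NOT 1=0 G2=G1|G2=1|1=1 -> 101
Step 4: G0=G1|G2=0|1=1 G1=NOT G0=NOT 1=0 G2=G1|G2=0|1=1 -> 101
Step 5: G0=G1|G2=0|1=1 G1=NOT G0=NOT 1=0 G2=G1|G2=0|1=1 -> 101
Step 6: G0=G1|G2=0|1=1 G1=NOT G0=NOT 1=0 G2=G1|G2=0|1=1 -> 101

101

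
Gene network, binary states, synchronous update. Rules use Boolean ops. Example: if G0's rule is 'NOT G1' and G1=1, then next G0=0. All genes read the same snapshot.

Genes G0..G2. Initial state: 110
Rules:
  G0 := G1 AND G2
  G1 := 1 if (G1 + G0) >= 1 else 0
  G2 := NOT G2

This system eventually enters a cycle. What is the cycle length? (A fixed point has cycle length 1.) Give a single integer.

Answer: 2

Derivation:
Step 0: 110
Step 1: G0=G1&G2=1&0=0 G1=(1+1>=1)=1 G2=NOT G2=NOT 0=1 -> 011
Step 2: G0=G1&G2=1&1=1 G1=(1+0>=1)=1 G2=NOT G2=NOT 1=0 -> 110
State from step 2 equals state from step 0 -> cycle length 2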